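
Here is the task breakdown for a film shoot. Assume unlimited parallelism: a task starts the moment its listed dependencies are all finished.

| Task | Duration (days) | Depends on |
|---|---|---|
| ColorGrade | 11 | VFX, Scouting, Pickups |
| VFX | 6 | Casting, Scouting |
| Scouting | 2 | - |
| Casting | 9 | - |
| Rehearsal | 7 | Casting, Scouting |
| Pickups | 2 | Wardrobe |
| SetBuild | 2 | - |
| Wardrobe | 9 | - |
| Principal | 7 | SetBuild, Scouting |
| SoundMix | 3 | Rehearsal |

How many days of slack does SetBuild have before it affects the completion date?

Casting→VFX→ColorGrade = 9+6+11 = 26 sets the makespan at 26 days.
SetBuild finishes as early as 2 and must finish by 19.
Slack of SetBuild = 17 − 0 = 17 days.

17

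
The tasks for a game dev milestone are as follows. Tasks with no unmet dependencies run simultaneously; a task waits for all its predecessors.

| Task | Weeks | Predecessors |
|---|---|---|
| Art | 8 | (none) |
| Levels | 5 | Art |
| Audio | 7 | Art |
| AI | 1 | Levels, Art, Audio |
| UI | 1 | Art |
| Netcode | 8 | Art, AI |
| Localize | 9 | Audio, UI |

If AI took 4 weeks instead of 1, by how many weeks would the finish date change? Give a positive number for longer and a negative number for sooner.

3

Baseline: Art→Audio→AI→Netcode = 8+7+1+8 = 24 → 24 weeks.
AI lies on that path, so at 4 weeks the path becomes 27 weeks.
That remains the longest chain; total 27 weeks.
Change in finish: 27 − 24 = +3 weeks.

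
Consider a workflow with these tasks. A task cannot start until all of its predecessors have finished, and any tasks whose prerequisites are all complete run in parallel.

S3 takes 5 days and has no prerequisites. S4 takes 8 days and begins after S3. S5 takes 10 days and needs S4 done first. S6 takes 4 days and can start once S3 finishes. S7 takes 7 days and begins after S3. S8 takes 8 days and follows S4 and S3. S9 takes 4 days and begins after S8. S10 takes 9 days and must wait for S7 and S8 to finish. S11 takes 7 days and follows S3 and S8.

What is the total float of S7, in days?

S3→S4→S8→S10 = 5+8+8+9 = 30 sets the makespan at 30 days.
S7 finishes as early as 12 and must finish by 21.
Float = 30 − 21 = 9.

9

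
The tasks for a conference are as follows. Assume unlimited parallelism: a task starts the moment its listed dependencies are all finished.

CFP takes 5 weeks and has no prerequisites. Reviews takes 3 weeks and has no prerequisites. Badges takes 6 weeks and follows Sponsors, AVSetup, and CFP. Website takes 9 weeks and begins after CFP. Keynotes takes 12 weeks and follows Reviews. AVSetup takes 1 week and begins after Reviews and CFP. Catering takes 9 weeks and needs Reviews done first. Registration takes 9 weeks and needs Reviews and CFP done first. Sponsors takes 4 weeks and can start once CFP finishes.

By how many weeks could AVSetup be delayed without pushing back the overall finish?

Critical path: CFP→Sponsors→Badges = 5+4+6 = 15, so the finish is 15 weeks.
AVSetup finishes as early as 6 and must finish by 9.
Float = 15 − 12 = 3.

3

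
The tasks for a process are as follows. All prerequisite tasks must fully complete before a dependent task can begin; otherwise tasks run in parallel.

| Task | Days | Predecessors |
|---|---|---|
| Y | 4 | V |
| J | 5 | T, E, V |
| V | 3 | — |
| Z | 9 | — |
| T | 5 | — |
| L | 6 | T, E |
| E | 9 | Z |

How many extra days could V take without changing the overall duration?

Z→E→L = 9+9+6 = 24 sets the makespan at 24 days.
The longest chain containing V totals 8 days.
Float = 24 − 8 = 16.

16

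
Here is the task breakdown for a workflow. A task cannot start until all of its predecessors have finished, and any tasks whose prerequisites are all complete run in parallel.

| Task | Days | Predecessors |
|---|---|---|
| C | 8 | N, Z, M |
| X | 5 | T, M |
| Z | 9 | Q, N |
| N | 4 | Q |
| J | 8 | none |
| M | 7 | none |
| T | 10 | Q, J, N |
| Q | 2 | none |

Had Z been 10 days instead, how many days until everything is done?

24

Actual critical path: Q→N→Z→C = 2+4+9+8 = 23 ⇒ 23 days.
Z lies on that path, so at 10 days the path becomes 24 days.
That remains the longest chain; total 24 days.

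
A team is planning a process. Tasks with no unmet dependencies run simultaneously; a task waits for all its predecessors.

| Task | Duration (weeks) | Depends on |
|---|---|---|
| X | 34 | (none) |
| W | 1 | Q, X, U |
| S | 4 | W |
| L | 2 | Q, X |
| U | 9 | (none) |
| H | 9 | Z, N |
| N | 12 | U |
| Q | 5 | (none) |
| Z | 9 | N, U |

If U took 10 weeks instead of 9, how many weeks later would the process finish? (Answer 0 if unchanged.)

1

The binding path is U→N→Z→H = 9+12+9+9 = 39; finish at 39 weeks.
U is on the critical path; changing it to 10 makes that path 40 weeks.
That remains the longest chain; total 40 weeks.
Change in finish: 40 − 39 = +1 weeks.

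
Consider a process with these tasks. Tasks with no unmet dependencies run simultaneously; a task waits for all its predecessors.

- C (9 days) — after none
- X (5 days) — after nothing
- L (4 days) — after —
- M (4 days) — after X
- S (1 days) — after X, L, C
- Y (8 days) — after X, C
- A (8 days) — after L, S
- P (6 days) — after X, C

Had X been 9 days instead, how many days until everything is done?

Critical path before the change: C→S→A = 9+1+8 = 18 giving 18 days.
The longest path through X is only 14 days, so X has float 4.
That remains the longest chain; total 18 days.

18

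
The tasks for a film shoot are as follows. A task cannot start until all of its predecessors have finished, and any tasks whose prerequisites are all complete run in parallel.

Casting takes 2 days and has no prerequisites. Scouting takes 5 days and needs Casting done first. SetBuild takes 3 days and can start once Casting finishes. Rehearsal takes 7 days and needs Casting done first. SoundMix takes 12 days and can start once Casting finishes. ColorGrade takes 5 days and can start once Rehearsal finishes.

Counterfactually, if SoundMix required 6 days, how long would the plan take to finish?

14

Critical path before the change: Casting→SoundMix = 2+12 = 14 giving 14 days.
Since SoundMix is critical, the -6 change carries straight to that chain (now 8 days).
The binding chain switches to Casting→Rehearsal→ColorGrade = 2+7+5 = 14; finish 14 days.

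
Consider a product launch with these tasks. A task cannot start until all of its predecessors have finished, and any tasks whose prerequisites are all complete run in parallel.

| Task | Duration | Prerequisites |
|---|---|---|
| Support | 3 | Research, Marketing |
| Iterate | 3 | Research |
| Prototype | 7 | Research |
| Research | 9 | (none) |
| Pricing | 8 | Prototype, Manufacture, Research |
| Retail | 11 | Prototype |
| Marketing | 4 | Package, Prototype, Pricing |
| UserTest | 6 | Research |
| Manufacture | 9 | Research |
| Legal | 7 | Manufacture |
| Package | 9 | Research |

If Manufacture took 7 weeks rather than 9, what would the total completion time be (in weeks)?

Actual critical path: Research→Manufacture→Pricing→Marketing→Support = 9+9+8+4+3 = 33 ⇒ 33 weeks.
Since Manufacture is critical, the -2 change carries straight to that chain (now 31 weeks).
New critical path: Research→Prototype→Pricing→Marketing→Support = 9+7+8+4+3 = 31 ⇒ 31 weeks.

31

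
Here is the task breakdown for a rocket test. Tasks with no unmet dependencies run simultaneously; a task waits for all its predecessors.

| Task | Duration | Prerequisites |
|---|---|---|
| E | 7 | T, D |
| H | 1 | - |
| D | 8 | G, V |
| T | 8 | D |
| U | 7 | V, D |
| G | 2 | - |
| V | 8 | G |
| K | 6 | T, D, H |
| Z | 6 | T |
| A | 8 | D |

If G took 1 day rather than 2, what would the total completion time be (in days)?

32

As given, the longest chain is G→V→D→T→E = 2+8+8+8+7 = 33, so the finish is 33 days.
Since G is critical, the -1 change carries straight to that chain (now 32 days).
That remains the longest chain; total 32 days.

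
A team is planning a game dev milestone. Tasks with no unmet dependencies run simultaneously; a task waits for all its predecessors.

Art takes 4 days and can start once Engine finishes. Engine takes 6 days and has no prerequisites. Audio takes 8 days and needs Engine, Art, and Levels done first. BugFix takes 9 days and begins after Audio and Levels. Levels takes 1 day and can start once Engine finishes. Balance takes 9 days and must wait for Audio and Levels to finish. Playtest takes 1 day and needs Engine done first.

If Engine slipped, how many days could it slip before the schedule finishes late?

0

Engine→Art→Audio→Balance = 6+4+8+9 = 27 sets the makespan at 27 days.
Engine finishes as early as 6 and must finish by 6.
So Engine can slip 6 − 6 = 0 days.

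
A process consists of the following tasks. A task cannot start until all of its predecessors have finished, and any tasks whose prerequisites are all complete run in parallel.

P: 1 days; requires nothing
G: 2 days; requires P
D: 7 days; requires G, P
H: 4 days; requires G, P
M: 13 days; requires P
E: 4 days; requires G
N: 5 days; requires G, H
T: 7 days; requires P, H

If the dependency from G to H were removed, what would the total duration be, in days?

14

With the dependency in place, P→G→H→T = 1+2+4+7 = 14 sets the finish at 14 days.
Without G→H, H's earliest start moves from 3 to 1.
New critical path: P→M = 1+13 = 14 ⇒ 14 days.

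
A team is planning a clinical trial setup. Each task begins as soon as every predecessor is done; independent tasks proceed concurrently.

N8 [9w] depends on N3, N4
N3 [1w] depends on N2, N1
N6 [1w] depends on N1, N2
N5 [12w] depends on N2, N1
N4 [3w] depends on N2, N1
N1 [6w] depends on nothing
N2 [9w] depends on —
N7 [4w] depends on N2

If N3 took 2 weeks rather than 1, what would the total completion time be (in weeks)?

The binding path is N2→N4→N8 = 9+3+9 = 21; finish at 21 weeks.
N3 has 2 weeks of float (longest path through it is 19).
No other chain overtakes it, so the finish is 21 weeks.

21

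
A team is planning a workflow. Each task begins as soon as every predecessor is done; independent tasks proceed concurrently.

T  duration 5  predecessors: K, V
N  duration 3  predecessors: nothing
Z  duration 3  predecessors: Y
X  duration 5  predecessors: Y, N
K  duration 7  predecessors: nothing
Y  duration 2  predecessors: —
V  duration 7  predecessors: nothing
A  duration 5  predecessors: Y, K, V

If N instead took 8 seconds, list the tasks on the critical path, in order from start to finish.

N, X

Baseline: V→T = 7+5 = 12 → 12 seconds.
The longest path through N is only 8 seconds, so N has float 4.
Now N→X = 8+5 = 13 is longest, so the finish becomes 13 seconds.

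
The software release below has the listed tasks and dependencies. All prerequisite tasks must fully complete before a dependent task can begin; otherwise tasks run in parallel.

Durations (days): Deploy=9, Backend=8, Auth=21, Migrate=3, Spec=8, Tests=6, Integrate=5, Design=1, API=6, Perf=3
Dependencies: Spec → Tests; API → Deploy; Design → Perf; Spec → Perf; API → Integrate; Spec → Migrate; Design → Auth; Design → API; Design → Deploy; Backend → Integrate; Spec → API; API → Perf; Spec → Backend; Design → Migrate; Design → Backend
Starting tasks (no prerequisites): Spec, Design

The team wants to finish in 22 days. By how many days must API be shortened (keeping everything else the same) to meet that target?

1

Current finish: 23 days; target: 22.
API is on every critical path, so each day cut from API cuts the finish by one (this holds down to a finish of 22).
Need 23 − 22 = 1 day off API → API becomes 5 days, finish becomes 22.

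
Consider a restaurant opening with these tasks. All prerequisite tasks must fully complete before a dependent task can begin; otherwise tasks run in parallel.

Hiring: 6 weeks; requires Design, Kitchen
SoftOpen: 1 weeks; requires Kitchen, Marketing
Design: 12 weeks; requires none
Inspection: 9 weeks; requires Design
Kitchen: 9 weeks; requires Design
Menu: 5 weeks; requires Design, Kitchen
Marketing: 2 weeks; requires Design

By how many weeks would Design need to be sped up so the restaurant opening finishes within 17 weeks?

10

Current finish: 27 weeks; target: 17.
Design is on every critical path, so each week cut from Design cuts the finish by one (this holds down to a finish of 16).
Need 27 − 17 = 10 weeks off Design → Design becomes 2 weeks, finish becomes 17.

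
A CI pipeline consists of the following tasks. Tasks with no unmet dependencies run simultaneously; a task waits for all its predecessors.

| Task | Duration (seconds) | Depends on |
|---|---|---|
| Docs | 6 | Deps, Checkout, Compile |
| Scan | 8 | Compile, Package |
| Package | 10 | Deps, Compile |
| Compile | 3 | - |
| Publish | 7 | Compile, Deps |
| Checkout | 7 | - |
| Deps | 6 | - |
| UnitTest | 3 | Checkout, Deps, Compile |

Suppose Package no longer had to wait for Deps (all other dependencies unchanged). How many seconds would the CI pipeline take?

With the dependency in place, Deps→Package→Scan = 6+10+8 = 24 sets the finish at 24 seconds.
Without Deps→Package, Package's earliest start moves from 6 to 3.
After: Compile→Package→Scan = 3+10+8 = 21 → 21 seconds.

21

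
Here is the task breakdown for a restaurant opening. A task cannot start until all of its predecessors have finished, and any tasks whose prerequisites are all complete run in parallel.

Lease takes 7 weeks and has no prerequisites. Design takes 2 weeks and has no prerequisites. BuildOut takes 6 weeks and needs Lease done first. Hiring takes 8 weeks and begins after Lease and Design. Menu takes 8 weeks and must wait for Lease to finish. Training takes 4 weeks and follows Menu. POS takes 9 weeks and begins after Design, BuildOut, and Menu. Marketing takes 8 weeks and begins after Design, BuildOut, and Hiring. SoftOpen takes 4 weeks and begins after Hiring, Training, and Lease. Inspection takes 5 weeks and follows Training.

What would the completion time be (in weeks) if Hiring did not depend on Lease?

Before: longest chain Lease→Menu→Training→Inspection = 7+8+4+5 = 24, finish 24.
Without Lease→Hiring, Hiring's earliest start moves from 7 to 2.
The longest chain is now Lease→Menu→Training→Inspection = 7+8+4+5 = 24, so the job takes 24 weeks.

24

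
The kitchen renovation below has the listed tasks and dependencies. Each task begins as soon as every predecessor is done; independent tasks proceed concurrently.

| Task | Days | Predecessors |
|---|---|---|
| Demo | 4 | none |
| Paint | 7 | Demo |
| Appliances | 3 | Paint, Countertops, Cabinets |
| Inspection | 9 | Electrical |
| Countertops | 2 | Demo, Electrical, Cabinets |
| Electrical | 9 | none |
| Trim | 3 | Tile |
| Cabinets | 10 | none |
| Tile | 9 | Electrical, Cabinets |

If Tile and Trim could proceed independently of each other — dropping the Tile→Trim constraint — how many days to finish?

19

Original critical path: Cabinets→Tile→Trim = 10+9+3 = 22 ⇒ 22 days.
Without Tile→Trim, Trim's earliest start moves from 19 to 0.
After: Cabinets→Tile = 10+9 = 19 → 19 days.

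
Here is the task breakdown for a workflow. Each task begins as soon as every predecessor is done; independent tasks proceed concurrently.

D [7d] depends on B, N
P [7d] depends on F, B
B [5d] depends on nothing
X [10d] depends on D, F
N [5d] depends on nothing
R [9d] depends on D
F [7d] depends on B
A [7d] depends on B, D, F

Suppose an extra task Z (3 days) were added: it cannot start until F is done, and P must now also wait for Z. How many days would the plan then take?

Originally the plan takes 22 days.
With Z inserted, P now waits for max(F, B, Z).
New critical path: B→D→X = 5+7+10 = 22 ⇒ 22 days.

22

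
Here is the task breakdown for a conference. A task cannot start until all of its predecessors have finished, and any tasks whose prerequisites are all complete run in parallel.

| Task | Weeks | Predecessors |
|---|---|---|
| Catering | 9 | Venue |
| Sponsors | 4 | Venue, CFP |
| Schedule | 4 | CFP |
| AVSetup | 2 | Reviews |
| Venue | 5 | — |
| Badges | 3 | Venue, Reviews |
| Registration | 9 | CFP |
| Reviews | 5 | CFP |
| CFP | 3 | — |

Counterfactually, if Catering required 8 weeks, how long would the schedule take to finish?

13

The binding path is Venue→Catering = 5+9 = 14; finish at 14 weeks.
Catering is on the critical path; changing it to 8 makes that path 13 weeks.
That remains the longest chain; total 13 weeks.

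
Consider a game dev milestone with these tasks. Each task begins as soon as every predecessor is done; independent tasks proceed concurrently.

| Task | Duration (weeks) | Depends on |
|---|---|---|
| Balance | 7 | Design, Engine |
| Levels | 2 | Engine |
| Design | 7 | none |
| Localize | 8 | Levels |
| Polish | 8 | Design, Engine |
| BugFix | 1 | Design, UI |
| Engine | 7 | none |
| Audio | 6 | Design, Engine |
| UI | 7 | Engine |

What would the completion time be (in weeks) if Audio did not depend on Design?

Original critical path: Engine→Levels→Localize = 7+2+8 = 17 ⇒ 17 weeks.
Dropping Design→Audio doesn't change Audio's earliest start (7); another predecessor still binds.
The longest chain is now Engine→Levels→Localize = 7+2+8 = 17, so the schedule takes 17 weeks.

17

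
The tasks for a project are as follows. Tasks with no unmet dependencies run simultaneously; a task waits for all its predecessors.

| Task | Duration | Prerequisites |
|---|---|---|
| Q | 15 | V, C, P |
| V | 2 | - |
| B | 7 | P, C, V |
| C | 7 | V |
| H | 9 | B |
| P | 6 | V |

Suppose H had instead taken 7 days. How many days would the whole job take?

24

Actual critical path: V→C→B→H = 2+7+7+9 = 25 ⇒ 25 days.
Since H is critical, the -2 change carries straight to that chain (now 23 days).
Now V→C→Q = 2+7+15 = 24 is longest, so the finish becomes 24 days.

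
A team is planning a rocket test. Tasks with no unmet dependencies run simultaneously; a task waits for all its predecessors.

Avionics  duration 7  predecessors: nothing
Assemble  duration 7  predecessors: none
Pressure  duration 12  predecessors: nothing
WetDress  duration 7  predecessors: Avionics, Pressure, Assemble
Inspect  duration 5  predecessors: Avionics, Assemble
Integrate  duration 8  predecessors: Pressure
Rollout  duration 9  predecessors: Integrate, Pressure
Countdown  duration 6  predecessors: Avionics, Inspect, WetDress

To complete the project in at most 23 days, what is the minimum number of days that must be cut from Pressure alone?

Current finish: 29 days; target: 23.
Pressure is on every critical path, so each day cut from Pressure cuts the finish by one (this holds down to a finish of 20).
Need 29 − 23 = 6 days off Pressure → Pressure becomes 6 days, finish becomes 23.

6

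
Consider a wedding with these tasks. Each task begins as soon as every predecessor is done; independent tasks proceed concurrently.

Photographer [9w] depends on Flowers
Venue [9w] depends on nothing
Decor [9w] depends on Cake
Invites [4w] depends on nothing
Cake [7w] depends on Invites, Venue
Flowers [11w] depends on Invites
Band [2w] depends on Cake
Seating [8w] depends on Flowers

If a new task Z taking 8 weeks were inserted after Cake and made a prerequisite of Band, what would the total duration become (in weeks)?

26

Originally the job takes 25 weeks.
With Z inserted, Band now waits for max(Cake, Z).
New critical path: Venue→Cake→Z→Band = 9+7+8+2 = 26 ⇒ 26 weeks.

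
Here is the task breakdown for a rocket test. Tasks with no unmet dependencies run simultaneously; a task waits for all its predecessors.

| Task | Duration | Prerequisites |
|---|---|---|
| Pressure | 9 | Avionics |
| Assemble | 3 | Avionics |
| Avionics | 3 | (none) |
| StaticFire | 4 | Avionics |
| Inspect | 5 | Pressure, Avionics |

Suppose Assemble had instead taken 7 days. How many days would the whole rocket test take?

As given, the longest chain is Avionics→Pressure→Inspect = 3+9+5 = 17, so the finish is 17 days.
Assemble has 11 days of float (longest path through it is 6).
No other chain overtakes it, so the finish is 17 days.

17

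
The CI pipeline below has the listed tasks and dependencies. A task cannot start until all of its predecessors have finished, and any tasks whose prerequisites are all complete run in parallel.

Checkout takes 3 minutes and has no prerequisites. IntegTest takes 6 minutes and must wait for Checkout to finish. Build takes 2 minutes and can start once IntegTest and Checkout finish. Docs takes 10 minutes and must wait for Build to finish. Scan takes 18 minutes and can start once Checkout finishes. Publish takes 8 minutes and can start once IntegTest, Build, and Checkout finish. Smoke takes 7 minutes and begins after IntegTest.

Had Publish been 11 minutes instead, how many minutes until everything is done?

Baseline: Checkout→IntegTest→Build→Docs = 3+6+2+10 = 21 → 21 minutes.
The longest path through Publish is only 19 minutes, so Publish has float 2.
The binding chain switches to Checkout→IntegTest→Build→Publish = 3+6+2+11 = 22; finish 22 minutes.

22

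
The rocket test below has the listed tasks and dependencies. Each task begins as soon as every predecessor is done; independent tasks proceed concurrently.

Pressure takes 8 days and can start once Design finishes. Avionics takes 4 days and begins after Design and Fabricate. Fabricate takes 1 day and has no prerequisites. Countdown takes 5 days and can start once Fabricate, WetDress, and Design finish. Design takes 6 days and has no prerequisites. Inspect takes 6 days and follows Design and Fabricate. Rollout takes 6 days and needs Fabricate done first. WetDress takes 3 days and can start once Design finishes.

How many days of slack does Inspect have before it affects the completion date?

Critical path: Design→Pressure = 6+8 = 14, so the finish is 14 days.
The longest chain containing Inspect totals 12 days.
Float = 14 − 12 = 2.

2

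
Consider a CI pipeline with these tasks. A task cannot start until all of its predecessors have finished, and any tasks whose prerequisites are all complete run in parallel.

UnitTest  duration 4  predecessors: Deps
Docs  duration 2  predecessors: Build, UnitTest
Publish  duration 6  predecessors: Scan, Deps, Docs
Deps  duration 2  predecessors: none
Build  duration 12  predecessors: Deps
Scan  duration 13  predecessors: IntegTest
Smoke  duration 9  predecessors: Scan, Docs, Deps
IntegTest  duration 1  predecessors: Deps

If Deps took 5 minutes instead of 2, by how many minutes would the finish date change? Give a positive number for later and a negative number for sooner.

3

Baseline: Deps→IntegTest→Scan→Smoke = 2+1+13+9 = 25 → 25 minutes.
Since Deps is critical, the +3 change carries straight to that chain (now 28 minutes).
That remains the longest chain; total 28 minutes.
Change in finish: 28 − 25 = +3 minutes.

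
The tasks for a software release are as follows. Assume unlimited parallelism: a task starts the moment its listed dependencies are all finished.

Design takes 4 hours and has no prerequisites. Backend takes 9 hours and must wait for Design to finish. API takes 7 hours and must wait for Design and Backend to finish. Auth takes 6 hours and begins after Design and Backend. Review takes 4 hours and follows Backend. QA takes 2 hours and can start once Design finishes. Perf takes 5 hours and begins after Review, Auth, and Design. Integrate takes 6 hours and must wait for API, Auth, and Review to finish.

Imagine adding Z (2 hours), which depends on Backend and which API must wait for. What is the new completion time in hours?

28

Originally the job takes 26 hours.
With Z inserted, API now waits for max(Design, Backend, Z).
New critical path: Design→Backend→Z→API→Integrate = 4+9+2+7+6 = 28 ⇒ 28 hours.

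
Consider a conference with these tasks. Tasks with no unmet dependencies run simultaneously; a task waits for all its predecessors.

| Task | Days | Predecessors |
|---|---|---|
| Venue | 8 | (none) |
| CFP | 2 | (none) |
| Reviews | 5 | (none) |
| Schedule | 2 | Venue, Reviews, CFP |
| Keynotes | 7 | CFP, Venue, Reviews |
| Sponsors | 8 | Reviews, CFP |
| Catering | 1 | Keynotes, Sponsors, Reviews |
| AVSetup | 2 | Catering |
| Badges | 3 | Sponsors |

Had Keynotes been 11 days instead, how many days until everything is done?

22

The binding path is Venue→Keynotes→Catering→AVSetup = 8+7+1+2 = 18; finish at 18 days.
Since Keynotes is critical, the +4 change carries straight to that chain (now 22 days).
The critical path is still Venue→Keynotes→Catering→AVSetup; finish is now 22 days.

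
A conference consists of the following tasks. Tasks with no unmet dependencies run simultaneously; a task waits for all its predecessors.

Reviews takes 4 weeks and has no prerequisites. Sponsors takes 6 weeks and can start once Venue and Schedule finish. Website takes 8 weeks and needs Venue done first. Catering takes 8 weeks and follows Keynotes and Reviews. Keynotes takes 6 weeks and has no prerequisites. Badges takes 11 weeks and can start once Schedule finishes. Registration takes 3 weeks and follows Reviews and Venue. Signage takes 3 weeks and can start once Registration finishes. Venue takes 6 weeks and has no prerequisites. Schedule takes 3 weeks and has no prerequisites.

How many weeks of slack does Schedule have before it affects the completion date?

The longest chain is Venue→Website = 6+8 = 14; overall finish 14 weeks.
Schedule finishes as early as 3 and must finish by 3.
Slack of Schedule = 0 − 0 = 0 weeks.

0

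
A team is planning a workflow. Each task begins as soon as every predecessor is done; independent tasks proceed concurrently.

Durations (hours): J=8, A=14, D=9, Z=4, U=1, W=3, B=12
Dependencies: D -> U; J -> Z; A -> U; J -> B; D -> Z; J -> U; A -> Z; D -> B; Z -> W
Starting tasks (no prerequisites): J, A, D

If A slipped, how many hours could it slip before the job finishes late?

The longest chain is A→Z→W = 14+4+3 = 21; overall finish 21 hours.
A finishes as early as 14 and must finish by 14.
Slack of A = 0 − 0 = 0 hours.

0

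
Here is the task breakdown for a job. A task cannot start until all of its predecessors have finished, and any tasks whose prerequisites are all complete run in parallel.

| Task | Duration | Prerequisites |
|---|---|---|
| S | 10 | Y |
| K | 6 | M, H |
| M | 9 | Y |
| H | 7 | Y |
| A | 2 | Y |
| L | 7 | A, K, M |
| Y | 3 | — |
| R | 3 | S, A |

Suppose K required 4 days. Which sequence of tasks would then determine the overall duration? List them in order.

Actual critical path: Y→M→K→L = 3+9+6+7 = 25 ⇒ 25 days.
Since K is critical, the -2 change carries straight to that chain (now 23 days).
That remains the longest chain; total 23 days.

Y, M, K, L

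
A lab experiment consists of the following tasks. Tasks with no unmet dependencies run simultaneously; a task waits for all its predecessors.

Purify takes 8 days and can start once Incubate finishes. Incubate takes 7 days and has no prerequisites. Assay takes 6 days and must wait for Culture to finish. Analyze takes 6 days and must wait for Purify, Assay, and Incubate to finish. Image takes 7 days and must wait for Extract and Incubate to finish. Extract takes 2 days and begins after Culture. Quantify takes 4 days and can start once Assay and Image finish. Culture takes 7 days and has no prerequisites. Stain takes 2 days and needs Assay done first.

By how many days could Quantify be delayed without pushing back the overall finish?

1

The longest chain is Incubate→Purify→Analyze = 7+8+6 = 21; overall finish 21 days.
The longest chain containing Quantify totals 20 days.
Slack of Quantify = 17 − 16 = 1 day.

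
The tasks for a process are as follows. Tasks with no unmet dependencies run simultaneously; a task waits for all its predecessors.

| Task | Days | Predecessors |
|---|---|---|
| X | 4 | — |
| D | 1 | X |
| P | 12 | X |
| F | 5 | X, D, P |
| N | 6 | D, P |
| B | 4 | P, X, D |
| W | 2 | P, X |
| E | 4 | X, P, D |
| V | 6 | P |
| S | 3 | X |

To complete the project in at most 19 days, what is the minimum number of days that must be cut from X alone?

Current finish: 22 days; target: 19.
X is on every critical path, so each day cut from X cuts the finish by one (this holds down to a finish of 19).
Need 22 − 19 = 3 days off X → X becomes 1 day, finish becomes 19.

3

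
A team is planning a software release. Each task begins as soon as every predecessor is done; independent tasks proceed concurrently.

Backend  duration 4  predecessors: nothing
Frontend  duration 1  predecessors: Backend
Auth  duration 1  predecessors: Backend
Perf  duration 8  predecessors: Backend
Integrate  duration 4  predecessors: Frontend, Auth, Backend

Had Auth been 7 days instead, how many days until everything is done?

15

Critical path before the change: Backend→Perf = 4+8 = 12 giving 12 days.
Auth has 3 days of float (longest path through it is 9).
New critical path: Backend→Auth→Integrate = 4+7+4 = 15 ⇒ 15 days.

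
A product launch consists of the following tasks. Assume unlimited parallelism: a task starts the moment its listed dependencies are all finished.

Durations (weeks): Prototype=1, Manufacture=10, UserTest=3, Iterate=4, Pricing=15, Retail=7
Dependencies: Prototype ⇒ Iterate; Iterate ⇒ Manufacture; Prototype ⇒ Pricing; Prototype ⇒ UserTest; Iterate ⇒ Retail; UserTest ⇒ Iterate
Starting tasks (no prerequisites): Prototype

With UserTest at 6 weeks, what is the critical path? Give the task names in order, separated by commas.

Prototype, UserTest, Iterate, Manufacture

Critical path before the change: Prototype→UserTest→Iterate→Manufacture = 1+3+4+10 = 18 giving 18 weeks.
UserTest lies on that path, so at 6 weeks the path becomes 21 weeks.
No other chain overtakes it, so the finish is 21 weeks.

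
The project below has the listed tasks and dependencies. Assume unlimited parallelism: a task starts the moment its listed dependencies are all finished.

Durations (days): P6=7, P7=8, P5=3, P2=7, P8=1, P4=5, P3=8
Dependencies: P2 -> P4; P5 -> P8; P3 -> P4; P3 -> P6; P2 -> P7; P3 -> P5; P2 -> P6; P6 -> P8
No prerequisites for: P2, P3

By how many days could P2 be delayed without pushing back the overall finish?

1

The longest chain is P3→P6→P8 = 8+7+1 = 16; overall finish 16 days.
Longest path through P2: 15 days (earliest finish 7, latest finish 8).
Float = 16 − 15 = 1.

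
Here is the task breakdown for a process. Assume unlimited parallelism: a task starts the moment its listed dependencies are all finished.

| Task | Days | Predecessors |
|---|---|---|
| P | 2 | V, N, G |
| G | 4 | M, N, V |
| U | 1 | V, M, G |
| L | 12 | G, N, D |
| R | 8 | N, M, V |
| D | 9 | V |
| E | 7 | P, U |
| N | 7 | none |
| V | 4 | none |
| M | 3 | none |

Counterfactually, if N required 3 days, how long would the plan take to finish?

Actual critical path: V→D→L = 4+9+12 = 25 ⇒ 25 days.
The longest path through N is only 23 days, so N has float 2.
No other chain overtakes it, so the finish is 25 days.

25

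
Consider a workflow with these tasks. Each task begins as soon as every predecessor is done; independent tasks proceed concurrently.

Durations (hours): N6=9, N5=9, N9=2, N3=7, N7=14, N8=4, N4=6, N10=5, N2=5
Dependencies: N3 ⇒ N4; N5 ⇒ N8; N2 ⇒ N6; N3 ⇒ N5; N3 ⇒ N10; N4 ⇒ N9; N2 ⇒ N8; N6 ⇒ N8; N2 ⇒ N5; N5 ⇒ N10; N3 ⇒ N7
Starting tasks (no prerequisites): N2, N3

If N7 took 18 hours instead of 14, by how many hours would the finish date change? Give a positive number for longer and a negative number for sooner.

Baseline: N3→N7 = 7+14 = 21 → 21 hours.
N7 is on the critical path; changing it to 18 makes that path 25 hours.
No other chain overtakes it, so the finish is 25 hours.
Change in finish: 25 − 21 = +4 hours.

4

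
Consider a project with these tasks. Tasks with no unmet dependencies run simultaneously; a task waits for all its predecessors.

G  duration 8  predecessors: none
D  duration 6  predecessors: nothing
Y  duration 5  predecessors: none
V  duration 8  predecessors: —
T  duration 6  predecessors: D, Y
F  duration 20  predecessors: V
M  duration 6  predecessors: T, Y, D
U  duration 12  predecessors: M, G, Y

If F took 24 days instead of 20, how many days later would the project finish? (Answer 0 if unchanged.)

2

As given, the longest chain is D→T→M→U = 6+6+6+12 = 30, so the finish is 30 days.
The longest path through F is only 28 days, so F has float 2.
The binding chain switches to V→F = 8+24 = 32; finish 32 days.
Change in finish: 32 − 30 = +2 days.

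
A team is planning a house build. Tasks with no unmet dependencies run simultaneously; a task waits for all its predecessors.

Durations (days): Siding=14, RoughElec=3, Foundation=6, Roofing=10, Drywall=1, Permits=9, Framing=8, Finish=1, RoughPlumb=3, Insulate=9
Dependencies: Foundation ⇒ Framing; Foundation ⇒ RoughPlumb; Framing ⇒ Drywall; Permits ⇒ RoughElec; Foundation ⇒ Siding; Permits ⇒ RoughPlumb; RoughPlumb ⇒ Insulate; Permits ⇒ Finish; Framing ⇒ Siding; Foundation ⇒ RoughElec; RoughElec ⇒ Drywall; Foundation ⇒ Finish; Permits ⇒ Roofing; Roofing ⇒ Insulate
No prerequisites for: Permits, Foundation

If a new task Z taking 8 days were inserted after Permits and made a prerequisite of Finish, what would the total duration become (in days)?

Originally the house build takes 28 days.
With Z inserted, Finish now waits for max(Foundation, Permits, Z).
New critical path: Permits→Roofing→Insulate = 9+10+9 = 28 ⇒ 28 days.

28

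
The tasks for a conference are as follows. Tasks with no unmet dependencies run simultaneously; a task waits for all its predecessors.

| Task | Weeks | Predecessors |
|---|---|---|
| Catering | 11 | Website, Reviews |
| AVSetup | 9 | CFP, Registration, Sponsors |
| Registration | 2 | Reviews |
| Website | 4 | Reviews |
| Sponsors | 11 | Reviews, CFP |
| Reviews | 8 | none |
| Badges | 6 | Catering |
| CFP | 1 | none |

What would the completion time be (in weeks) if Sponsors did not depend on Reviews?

29

Before: longest chain Reviews→Website→Catering→Badges = 8+4+11+6 = 29, finish 29.
Without Reviews→Sponsors, Sponsors's earliest start moves from 8 to 1.
After: Reviews→Website→Catering→Badges = 8+4+11+6 = 29 → 29 weeks.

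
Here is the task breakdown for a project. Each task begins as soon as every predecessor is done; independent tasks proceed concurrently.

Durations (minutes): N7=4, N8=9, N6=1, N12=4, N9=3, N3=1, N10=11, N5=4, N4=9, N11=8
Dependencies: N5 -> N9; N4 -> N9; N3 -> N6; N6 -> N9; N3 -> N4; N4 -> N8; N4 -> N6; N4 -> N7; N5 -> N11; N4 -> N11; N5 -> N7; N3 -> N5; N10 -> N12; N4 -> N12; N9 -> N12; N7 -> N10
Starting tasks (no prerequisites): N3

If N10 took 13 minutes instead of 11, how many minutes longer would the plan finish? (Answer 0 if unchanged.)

The binding path is N3→N4→N7→N10→N12 = 1+9+4+11+4 = 29; finish at 29 minutes.
Since N10 is critical, the +2 change carries straight to that chain (now 31 minutes).
That remains the longest chain; total 31 minutes.
Change in finish: 31 − 29 = +2 minutes.

2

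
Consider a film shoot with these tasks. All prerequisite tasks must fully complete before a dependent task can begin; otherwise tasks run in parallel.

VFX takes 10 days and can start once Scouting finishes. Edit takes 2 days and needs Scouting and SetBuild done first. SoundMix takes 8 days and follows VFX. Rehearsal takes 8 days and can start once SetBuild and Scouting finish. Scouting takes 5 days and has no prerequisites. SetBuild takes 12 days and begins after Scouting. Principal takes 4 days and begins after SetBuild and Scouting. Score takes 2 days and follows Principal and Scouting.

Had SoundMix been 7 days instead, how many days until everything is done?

25

As given, the longest chain is Scouting→SetBuild→Rehearsal = 5+12+8 = 25, so the finish is 25 days.
SoundMix has 2 days of float (longest path through it is 23).
No other chain overtakes it, so the finish is 25 days.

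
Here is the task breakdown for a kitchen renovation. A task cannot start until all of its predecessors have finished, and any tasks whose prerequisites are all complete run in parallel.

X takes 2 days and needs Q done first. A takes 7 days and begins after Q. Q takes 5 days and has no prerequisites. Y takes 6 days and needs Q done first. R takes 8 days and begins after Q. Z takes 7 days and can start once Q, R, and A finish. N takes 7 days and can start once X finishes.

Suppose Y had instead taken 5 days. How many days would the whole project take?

20

As given, the longest chain is Q→R→Z = 5+8+7 = 20, so the finish is 20 days.
The longest path through Y is only 11 days, so Y has float 9.
No other chain overtakes it, so the finish is 20 days.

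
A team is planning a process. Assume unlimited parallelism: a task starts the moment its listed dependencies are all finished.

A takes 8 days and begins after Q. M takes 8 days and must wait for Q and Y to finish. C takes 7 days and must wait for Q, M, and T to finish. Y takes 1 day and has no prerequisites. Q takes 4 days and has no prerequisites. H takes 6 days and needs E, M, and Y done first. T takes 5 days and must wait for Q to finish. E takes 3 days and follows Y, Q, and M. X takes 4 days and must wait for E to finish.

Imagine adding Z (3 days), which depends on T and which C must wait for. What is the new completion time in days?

21

Originally the process takes 21 days.
With Z inserted, C now waits for max(Q, M, T, Z).
New critical path: Q→M→E→H = 4+8+3+6 = 21 ⇒ 21 days.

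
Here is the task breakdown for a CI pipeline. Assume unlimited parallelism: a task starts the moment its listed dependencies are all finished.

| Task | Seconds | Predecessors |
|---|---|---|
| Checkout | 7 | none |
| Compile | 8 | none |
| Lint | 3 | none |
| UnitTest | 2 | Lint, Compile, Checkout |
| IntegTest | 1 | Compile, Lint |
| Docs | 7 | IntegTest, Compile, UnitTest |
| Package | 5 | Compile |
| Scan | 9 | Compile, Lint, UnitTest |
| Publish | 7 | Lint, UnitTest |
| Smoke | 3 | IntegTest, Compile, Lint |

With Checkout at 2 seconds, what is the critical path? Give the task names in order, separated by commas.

Actual critical path: Compile→UnitTest→Scan = 8+2+9 = 19 ⇒ 19 seconds.
Checkout is off the critical path — its longest chain is 18 seconds, giving 1 of slack.
That remains the longest chain; total 19 seconds.

Compile, UnitTest, Scan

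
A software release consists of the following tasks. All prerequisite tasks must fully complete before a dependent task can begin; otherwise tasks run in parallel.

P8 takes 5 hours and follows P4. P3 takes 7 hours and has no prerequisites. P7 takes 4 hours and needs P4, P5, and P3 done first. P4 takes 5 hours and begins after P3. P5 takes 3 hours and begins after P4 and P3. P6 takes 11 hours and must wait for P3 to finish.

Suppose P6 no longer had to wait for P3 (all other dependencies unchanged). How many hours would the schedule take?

Original critical path: P3→P4→P5→P7 = 7+5+3+4 = 19 ⇒ 19 hours.
Without P3→P6, P6's earliest start moves from 7 to 0.
New critical path: P3→P4→P5→P7 = 7+5+3+4 = 19 ⇒ 19 hours.

19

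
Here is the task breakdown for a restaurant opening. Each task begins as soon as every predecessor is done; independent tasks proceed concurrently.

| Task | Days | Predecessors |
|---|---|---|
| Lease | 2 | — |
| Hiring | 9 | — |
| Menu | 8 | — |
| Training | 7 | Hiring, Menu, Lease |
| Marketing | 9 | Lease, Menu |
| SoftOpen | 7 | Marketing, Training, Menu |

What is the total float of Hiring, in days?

1

Critical path: Menu→Marketing→SoftOpen = 8+9+7 = 24, so the finish is 24 days.
Longest path through Hiring: 23 days (earliest finish 9, latest finish 10).
So Hiring can slip 10 − 9 = 1 day.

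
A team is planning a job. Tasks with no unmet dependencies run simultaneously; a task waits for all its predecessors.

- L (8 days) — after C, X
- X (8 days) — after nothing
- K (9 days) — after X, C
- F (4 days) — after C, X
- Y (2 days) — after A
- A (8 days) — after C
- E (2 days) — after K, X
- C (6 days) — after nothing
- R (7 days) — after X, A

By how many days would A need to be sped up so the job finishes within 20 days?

1

Current finish: 21 days; target: 20.
A is on every critical path, so each day cut from A cuts the finish by one (this holds down to a finish of 19).
Need 21 − 20 = 1 day off A → A becomes 7 days, finish becomes 20.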